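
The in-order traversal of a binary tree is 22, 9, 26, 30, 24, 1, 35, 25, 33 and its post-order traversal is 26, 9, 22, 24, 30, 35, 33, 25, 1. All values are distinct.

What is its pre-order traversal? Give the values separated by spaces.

1 30 22 9 26 24 25 35 33

The last element of post-order is the root; it splits in-order into left and right subtrees.
Root 1: left subtree has 5 nodes {22, 9, 26, 30, 24}, right has 3 {35, 25, 33}.
  Root 30: left subtree has 3 nodes {22, 9, 26}, right has 1 {24}.
    Root 22: left subtree has 0 nodes { }, right has 2 {9, 26}.
      Root 9: left subtree has 0 nodes { }, right has 1 {26}.
  Root 25: left subtree has 1 node {35}, right has 1 {33}.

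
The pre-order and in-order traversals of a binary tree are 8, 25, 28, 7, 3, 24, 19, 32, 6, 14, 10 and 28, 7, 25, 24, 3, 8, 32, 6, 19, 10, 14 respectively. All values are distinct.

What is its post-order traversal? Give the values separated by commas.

The first element of pre-order is the root; it splits in-order into left and right subtrees.
Root 8: left subtree has 5 nodes {28, 7, 25, 24, 3}, right has 5 {32, 6, 19, 10, 14}.
  Root 25: left subtree has 2 nodes {28, 7}, right has 2 {24, 3}.
    Root 28: left subtree has 0 nodes { }, right has 1 {7}.
    Root 3: left subtree has 1 node {24}, right has 0 { }.
  Root 19: left subtree has 2 nodes {32, 6}, right has 2 {10, 14}.
    Root 32: left subtree has 0 nodes { }, right has 1 {6}.
    Root 14: left subtree has 1 node {10}, right has 0 { }.

7, 28, 24, 3, 25, 6, 32, 10, 14, 19, 8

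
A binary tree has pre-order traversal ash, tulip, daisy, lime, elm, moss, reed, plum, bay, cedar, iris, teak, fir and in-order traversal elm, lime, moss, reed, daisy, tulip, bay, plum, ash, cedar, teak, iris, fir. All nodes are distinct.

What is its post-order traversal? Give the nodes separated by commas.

elm, reed, moss, lime, daisy, bay, plum, tulip, teak, fir, iris, cedar, ash

The first element of pre-order is the root; it splits in-order into left and right subtrees.
Root ash: left subtree has 8 nodes {elm, lime, moss, reed, daisy, tulip, bay, plum}, right has 4 {cedar, teak, iris, fir}.
  Root tulip: left subtree has 5 nodes {elm, lime, moss, reed, daisy}, right has 2 {bay, plum}.
    Root daisy: left subtree has 4 nodes {elm, lime, moss, reed}, right has 0 { }.
      Root lime: left subtree has 1 node {elm}, right has 2 {moss, reed}.
        Root moss: left subtree has 0 nodes { }, right has 1 {reed}.
    Root plum: left subtree has 1 node {bay}, right has 0 { }.
  Root cedar: left subtree has 0 nodes { }, right has 3 {teak, iris, fir}.
    Root iris: left subtree has 1 node {teak}, right has 1 {fir}.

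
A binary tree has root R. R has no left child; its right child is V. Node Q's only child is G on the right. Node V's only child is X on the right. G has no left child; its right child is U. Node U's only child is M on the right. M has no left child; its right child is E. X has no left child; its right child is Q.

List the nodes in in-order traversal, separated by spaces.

In-order visits the left subtree, then the node, then the right subtree.
At R: no left child.
Visit R.
At R: go right to V.
  At V: no left child.
  Visit V.
  At V: go right to X.
    At X: no left child.
    Visit X.
    At X: go right to Q.
      At Q: no left child.
      Visit Q.
      At Q: go right to G.
        At G: no left child.
        Visit G.
        At G: go right to U.
          At U: no left child.
          Visit U.
          At U: go right to M.
            At M: no left child.
            Visit M.
            At M: go right to E.
              E is a leaf — visit E.

R V X Q G U M E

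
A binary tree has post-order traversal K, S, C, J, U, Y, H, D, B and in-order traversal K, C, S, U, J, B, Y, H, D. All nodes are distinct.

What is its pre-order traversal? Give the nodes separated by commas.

B, U, C, K, S, J, D, H, Y

The last element of post-order is the root; it splits in-order into left and right subtrees.
Root B: left subtree has 5 nodes {K, C, S, U, J}, right has 3 {Y, H, D}.
  Root U: left subtree has 3 nodes {K, C, S}, right has 1 {J}.
    Root C: left subtree has 1 node {K}, right has 1 {S}.
  Root D: left subtree has 2 nodes {Y, H}, right has 0 { }.
    Root H: left subtree has 1 node {Y}, right has 0 { }.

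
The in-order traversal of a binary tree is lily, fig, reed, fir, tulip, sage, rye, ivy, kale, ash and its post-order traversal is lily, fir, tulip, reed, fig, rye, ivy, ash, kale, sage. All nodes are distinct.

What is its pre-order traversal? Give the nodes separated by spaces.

The last element of post-order is the root; it splits in-order into left and right subtrees.
Root sage: left subtree has 5 nodes {lily, fig, reed, fir, tulip}, right has 4 {rye, ivy, kale, ash}.
  Root fig: left subtree has 1 node {lily}, right has 3 {reed, fir, tulip}.
    Root reed: left subtree has 0 nodes { }, right has 2 {fir, tulip}.
      Root tulip: left subtree has 1 node {fir}, right has 0 { }.
  Root kale: left subtree has 2 nodes {rye, ivy}, right has 1 {ash}.
    Root ivy: left subtree has 1 node {rye}, right has 0 { }.

sage fig lily reed tulip fir kale ivy rye ash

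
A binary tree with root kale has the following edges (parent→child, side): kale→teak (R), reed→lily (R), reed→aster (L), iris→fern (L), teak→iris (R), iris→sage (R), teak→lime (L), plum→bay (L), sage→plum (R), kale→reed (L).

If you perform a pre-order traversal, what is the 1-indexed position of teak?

Pre-order visits the node, then its left subtree, then its right subtree.
Visit kale.
At kale: go left to reed.
  Visit reed.
  At reed: go left to aster.
    aster is a leaf — visit aster.
  At reed: go right to lily.
    lily is a leaf — visit lily.
At kale: go right to teak.
  Visit teak.
  At teak: go left to lime.
    lime is a leaf — visit lime.
  At teak: go right to iris.
    Visit iris.
    At iris: go left to fern.
      fern is a leaf — visit fern.
    At iris: go right to sage.
      Visit sage.
      At sage: no left child.
      At sage: go right to plum.
        Visit plum.
        At plum: go left to bay.
          bay is a leaf — visit bay.
        At plum: no right child.
Full pre-order sequence: kale, reed, aster, lily, teak, lime, iris, fern, sage, plum, bay.

5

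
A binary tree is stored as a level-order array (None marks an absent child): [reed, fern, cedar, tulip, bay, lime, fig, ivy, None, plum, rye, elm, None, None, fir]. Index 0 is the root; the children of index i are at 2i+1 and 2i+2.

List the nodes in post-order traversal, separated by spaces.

ivy tulip plum rye bay fern elm lime fir fig cedar reed

Post-order visits the left subtree, then the right subtree, then the node.
At reed: go left to fern.
  At fern: go left to tulip.
    At tulip: go left to ivy.
      ivy is a leaf — visit ivy.
    At tulip: no right child.
    Visit tulip.
  At fern: go right to bay.
    At bay: go left to plum.
      plum is a leaf — visit plum.
    At bay: go right to rye.
      rye is a leaf — visit rye.
    Visit bay.
  Visit fern.
At reed: go right to cedar.
  At cedar: go left to lime.
    At lime: go left to elm.
      elm is a leaf — visit elm.
    At lime: no right child.
    Visit lime.
  At cedar: go right to fig.
    At fig: no left child.
    At fig: go right to fir.
      fir is a leaf — visit fir.
    Visit fig.
  Visit cedar.
Visit reed.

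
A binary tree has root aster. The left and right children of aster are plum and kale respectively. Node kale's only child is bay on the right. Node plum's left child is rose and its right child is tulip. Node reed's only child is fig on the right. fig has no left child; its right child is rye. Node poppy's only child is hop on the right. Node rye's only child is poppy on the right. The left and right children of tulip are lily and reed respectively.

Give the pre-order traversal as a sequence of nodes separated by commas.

Pre-order visits the node, then its left subtree, then its right subtree.
Visit aster.
At aster: go left to plum.
  Visit plum.
  At plum: go left to rose.
    rose is a leaf — visit rose.
  At plum: go right to tulip.
    Visit tulip.
    At tulip: go left to lily.
      lily is a leaf — visit lily.
    At tulip: go right to reed.
      Visit reed.
      At reed: no left child.
      At reed: go right to fig.
        Visit fig.
        At fig: no left child.
        At fig: go right to rye.
          Visit rye.
          At rye: no left child.
          At rye: go right to poppy.
            Visit poppy.
            At poppy: no left child.
            At poppy: go right to hop.
              hop is a leaf — visit hop.
At aster: go right to kale.
  Visit kale.
  At kale: no left child.
  At kale: go right to bay.
    bay is a leaf — visit bay.

aster, plum, rose, tulip, lily, reed, fig, rye, poppy, hop, kale, bay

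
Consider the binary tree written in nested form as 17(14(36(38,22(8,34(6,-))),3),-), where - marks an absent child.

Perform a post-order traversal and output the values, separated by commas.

Post-order visits the left subtree, then the right subtree, then the node.
At 17: go left to 14.
  At 14: go left to 36.
    At 36: go left to 38.
      38 is a leaf — visit 38.
    At 36: go right to 22.
      At 22: go left to 8.
        8 is a leaf — visit 8.
      At 22: go right to 34.
        At 34: go left to 6.
          6 is a leaf — visit 6.
        At 34: no right child.
        Visit 34.
      Visit 22.
    Visit 36.
  At 14: go right to 3.
    3 is a leaf — visit 3.
  Visit 14.
At 17: no right child.
Visit 17.

38, 8, 6, 34, 22, 36, 3, 14, 17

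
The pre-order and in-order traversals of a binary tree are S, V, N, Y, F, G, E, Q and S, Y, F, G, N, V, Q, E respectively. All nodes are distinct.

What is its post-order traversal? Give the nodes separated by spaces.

The first element of pre-order is the root; it splits in-order into left and right subtrees.
Root S: left subtree has 0 nodes { }, right has 7 {Y, F, G, N, V, Q, E}.
  Root V: left subtree has 4 nodes {Y, F, G, N}, right has 2 {Q, E}.
    Root N: left subtree has 3 nodes {Y, F, G}, right has 0 { }.
      Root Y: left subtree has 0 nodes { }, right has 2 {F, G}.
        Root F: left subtree has 0 nodes { }, right has 1 {G}.
    Root E: left subtree has 1 node {Q}, right has 0 { }.

G F Y N Q E V S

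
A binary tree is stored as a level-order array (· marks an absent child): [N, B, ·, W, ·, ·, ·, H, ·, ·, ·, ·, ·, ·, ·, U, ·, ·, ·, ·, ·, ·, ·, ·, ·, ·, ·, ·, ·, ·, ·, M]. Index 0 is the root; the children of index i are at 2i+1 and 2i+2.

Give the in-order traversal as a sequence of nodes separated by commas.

M, U, H, W, B, N

In-order visits the left subtree, then the node, then the right subtree.
At N: go left to B.
  At B: go left to W.
    At W: go left to H.
      At H: go left to U.
        At U: go left to M.
          M is a leaf — visit M.
        Visit U.
        At U: no right child.
      Visit H.
      At H: no right child.
    Visit W.
    At W: no right child.
  Visit B.
  At B: no right child.
Visit N.
At N: no right child.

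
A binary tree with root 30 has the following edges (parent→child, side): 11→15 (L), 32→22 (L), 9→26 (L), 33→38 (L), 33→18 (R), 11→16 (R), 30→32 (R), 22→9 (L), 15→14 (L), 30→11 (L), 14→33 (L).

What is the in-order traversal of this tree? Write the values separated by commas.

38, 33, 18, 14, 15, 11, 16, 30, 26, 9, 22, 32

In-order visits the left subtree, then the node, then the right subtree.
At 30: go left to 11.
  At 11: go left to 15.
    At 15: go left to 14.
      At 14: go left to 33.
        At 33: go left to 38.
          38 is a leaf — visit 38.
        Visit 33.
        At 33: go right to 18.
          18 is a leaf — visit 18.
      Visit 14.
      At 14: no right child.
    Visit 15.
    At 15: no right child.
  Visit 11.
  At 11: go right to 16.
    16 is a leaf — visit 16.
Visit 30.
At 30: go right to 32.
  At 32: go left to 22.
    At 22: go left to 9.
      At 9: go left to 26.
        26 is a leaf — visit 26.
      Visit 9.
      At 9: no right child.
    Visit 22.
    At 22: no right child.
  Visit 32.
  At 32: no right child.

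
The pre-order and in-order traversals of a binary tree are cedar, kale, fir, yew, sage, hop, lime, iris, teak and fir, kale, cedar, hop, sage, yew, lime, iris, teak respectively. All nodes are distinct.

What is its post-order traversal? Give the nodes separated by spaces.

fir kale hop sage teak iris lime yew cedar

The first element of pre-order is the root; it splits in-order into left and right subtrees.
Root cedar: left subtree has 2 nodes {fir, kale}, right has 6 {hop, sage, yew, lime, iris, teak}.
  Root kale: left subtree has 1 node {fir}, right has 0 { }.
  Root yew: left subtree has 2 nodes {hop, sage}, right has 3 {lime, iris, teak}.
    Root sage: left subtree has 1 node {hop}, right has 0 { }.
    Root lime: left subtree has 0 nodes { }, right has 2 {iris, teak}.
      Root iris: left subtree has 0 nodes { }, right has 1 {teak}.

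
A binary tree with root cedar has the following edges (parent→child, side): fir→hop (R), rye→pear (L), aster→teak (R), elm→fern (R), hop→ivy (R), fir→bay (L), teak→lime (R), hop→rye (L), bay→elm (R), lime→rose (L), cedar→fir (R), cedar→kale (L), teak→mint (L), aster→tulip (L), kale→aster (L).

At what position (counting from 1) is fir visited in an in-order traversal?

12

In-order visits the left subtree, then the node, then the right subtree.
At cedar: go left to kale.
  At kale: go left to aster.
    At aster: go left to tulip.
      tulip is a leaf — visit tulip.
    Visit aster.
    At aster: go right to teak.
      At teak: go left to mint.
        mint is a leaf — visit mint.
      Visit teak.
      At teak: go right to lime.
        At lime: go left to rose.
          rose is a leaf — visit rose.
        Visit lime.
        At lime: no right child.
  Visit kale.
  At kale: no right child.
Visit cedar.
At cedar: go right to fir.
  At fir: go left to bay.
    At bay: no left child.
    Visit bay.
    At bay: go right to elm.
      At elm: no left child.
      Visit elm.
      At elm: go right to fern.
        fern is a leaf — visit fern.
  Visit fir.
  At fir: go right to hop.
    At hop: go left to rye.
      At rye: go left to pear.
        pear is a leaf — visit pear.
      Visit rye.
      At rye: no right child.
    Visit hop.
    At hop: go right to ivy.
      ivy is a leaf — visit ivy.
Full in-order sequence: tulip, aster, mint, teak, rose, lime, kale, cedar, bay, elm, fern, fir, pear, rye, hop, ivy.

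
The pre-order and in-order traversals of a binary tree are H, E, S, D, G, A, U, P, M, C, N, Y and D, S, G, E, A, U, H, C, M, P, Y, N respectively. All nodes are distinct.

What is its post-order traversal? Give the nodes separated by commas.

D, G, S, U, A, E, C, M, Y, N, P, H

The first element of pre-order is the root; it splits in-order into left and right subtrees.
Root H: left subtree has 6 nodes {D, S, G, E, A, U}, right has 5 {C, M, P, Y, N}.
  Root E: left subtree has 3 nodes {D, S, G}, right has 2 {A, U}.
    Root S: left subtree has 1 node {D}, right has 1 {G}.
    Root A: left subtree has 0 nodes { }, right has 1 {U}.
  Root P: left subtree has 2 nodes {C, M}, right has 2 {Y, N}.
    Root M: left subtree has 1 node {C}, right has 0 { }.
    Root N: left subtree has 1 node {Y}, right has 0 { }.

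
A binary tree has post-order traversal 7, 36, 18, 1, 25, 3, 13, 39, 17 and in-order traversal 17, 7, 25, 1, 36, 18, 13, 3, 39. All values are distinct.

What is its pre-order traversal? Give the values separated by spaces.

17 39 13 25 7 1 18 36 3

The last element of post-order is the root; it splits in-order into left and right subtrees.
Root 17: left subtree has 0 nodes { }, right has 8 {7, 25, 1, 36, 18, 13, 3, 39}.
  Root 39: left subtree has 7 nodes {7, 25, 1, 36, 18, 13, 3}, right has 0 { }.
    Root 13: left subtree has 5 nodes {7, 25, 1, 36, 18}, right has 1 {3}.
      Root 25: left subtree has 1 node {7}, right has 3 {1, 36, 18}.
        Root 1: left subtree has 0 nodes { }, right has 2 {36, 18}.
          Root 18: left subtree has 1 node {36}, right has 0 { }.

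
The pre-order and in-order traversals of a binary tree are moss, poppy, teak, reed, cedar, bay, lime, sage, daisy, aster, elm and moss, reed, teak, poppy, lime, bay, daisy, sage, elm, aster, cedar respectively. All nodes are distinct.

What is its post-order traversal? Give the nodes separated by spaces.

The first element of pre-order is the root; it splits in-order into left and right subtrees.
Root moss: left subtree has 0 nodes { }, right has 10 {reed, teak, poppy, lime, bay, daisy, sage, elm, aster, cedar}.
  Root poppy: left subtree has 2 nodes {reed, teak}, right has 7 {lime, bay, daisy, sage, elm, aster, cedar}.
    Root teak: left subtree has 1 node {reed}, right has 0 { }.
    Root cedar: left subtree has 6 nodes {lime, bay, daisy, sage, elm, aster}, right has 0 { }.
      Root bay: left subtree has 1 node {lime}, right has 4 {daisy, sage, elm, aster}.
        Root sage: left subtree has 1 node {daisy}, right has 2 {elm, aster}.
          Root aster: left subtree has 1 node {elm}, right has 0 { }.

reed teak lime daisy elm aster sage bay cedar poppy moss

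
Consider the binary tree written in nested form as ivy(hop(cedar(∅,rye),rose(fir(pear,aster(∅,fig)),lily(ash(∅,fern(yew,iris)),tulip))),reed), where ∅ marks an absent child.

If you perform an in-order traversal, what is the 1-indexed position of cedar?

In-order visits the left subtree, then the node, then the right subtree.
At ivy: go left to hop.
  At hop: go left to cedar.
    At cedar: no left child.
    Visit cedar.
    At cedar: go right to rye.
      rye is a leaf — visit rye.
  Visit hop.
  At hop: go right to rose.
    At rose: go left to fir.
      At fir: go left to pear.
        pear is a leaf — visit pear.
      Visit fir.
      At fir: go right to aster.
        At aster: no left child.
        Visit aster.
        At aster: go right to fig.
          fig is a leaf — visit fig.
    Visit rose.
    At rose: go right to lily.
      At lily: go left to ash.
        At ash: no left child.
        Visit ash.
        At ash: go right to fern.
          At fern: go left to yew.
            yew is a leaf — visit yew.
          Visit fern.
          At fern: go right to iris.
            iris is a leaf — visit iris.
      Visit lily.
      At lily: go right to tulip.
        tulip is a leaf — visit tulip.
Visit ivy.
At ivy: go right to reed.
  reed is a leaf — visit reed.
Full in-order sequence: cedar, rye, hop, pear, fir, aster, fig, rose, ash, yew, fern, iris, lily, tulip, ivy, reed.

1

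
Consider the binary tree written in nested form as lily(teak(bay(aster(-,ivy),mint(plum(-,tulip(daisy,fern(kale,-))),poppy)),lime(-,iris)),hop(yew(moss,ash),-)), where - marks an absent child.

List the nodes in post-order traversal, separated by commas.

Post-order visits the left subtree, then the right subtree, then the node.
At lily: go left to teak.
  At teak: go left to bay.
    At bay: go left to aster.
      At aster: no left child.
      At aster: go right to ivy.
        ivy is a leaf — visit ivy.
      Visit aster.
    At bay: go right to mint.
      At mint: go left to plum.
        At plum: no left child.
        At plum: go right to tulip.
          At tulip: go left to daisy.
            daisy is a leaf — visit daisy.
          At tulip: go right to fern.
            At fern: go left to kale.
              kale is a leaf — visit kale.
            At fern: no right child.
            Visit fern.
          Visit tulip.
        Visit plum.
      At mint: go right to poppy.
        poppy is a leaf — visit poppy.
      Visit mint.
    Visit bay.
  At teak: go right to lime.
    At lime: no left child.
    At lime: go right to iris.
      iris is a leaf — visit iris.
    Visit lime.
  Visit teak.
At lily: go right to hop.
  At hop: go left to yew.
    At yew: go left to moss.
      moss is a leaf — visit moss.
    At yew: go right to ash.
      ash is a leaf — visit ash.
    Visit yew.
  At hop: no right child.
  Visit hop.
Visit lily.

ivy, aster, daisy, kale, fern, tulip, plum, poppy, mint, bay, iris, lime, teak, moss, ash, yew, hop, lily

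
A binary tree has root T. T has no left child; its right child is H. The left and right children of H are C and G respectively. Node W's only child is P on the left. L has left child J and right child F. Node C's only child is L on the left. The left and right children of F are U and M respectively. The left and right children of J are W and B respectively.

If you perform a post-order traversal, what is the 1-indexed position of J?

Post-order visits the left subtree, then the right subtree, then the node.
At T: no left child.
At T: go right to H.
  At H: go left to C.
    At C: go left to L.
      At L: go left to J.
        At J: go left to W.
          At W: go left to P.
            P is a leaf — visit P.
          At W: no right child.
          Visit W.
        At J: go right to B.
          B is a leaf — visit B.
        Visit J.
      At L: go right to F.
        At F: go left to U.
          U is a leaf — visit U.
        At F: go right to M.
          M is a leaf — visit M.
        Visit F.
      Visit L.
    At C: no right child.
    Visit C.
  At H: go right to G.
    G is a leaf — visit G.
  Visit H.
Visit T.
Full post-order sequence: P, W, B, J, U, M, F, L, C, G, H, T.

4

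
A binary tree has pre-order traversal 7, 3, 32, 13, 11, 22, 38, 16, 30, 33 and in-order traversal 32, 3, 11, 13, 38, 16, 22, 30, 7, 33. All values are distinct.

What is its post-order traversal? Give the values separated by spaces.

32 11 16 38 30 22 13 3 33 7

The first element of pre-order is the root; it splits in-order into left and right subtrees.
Root 7: left subtree has 8 nodes {32, 3, 11, 13, 38, 16, 22, 30}, right has 1 {33}.
  Root 3: left subtree has 1 node {32}, right has 6 {11, 13, 38, 16, 22, 30}.
    Root 13: left subtree has 1 node {11}, right has 4 {38, 16, 22, 30}.
      Root 22: left subtree has 2 nodes {38, 16}, right has 1 {30}.
        Root 38: left subtree has 0 nodes { }, right has 1 {16}.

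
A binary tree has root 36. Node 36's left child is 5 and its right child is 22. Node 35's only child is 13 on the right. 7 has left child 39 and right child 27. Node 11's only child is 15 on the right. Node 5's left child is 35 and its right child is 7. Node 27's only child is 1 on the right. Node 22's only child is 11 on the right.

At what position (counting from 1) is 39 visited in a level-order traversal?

Level-order visits nodes level by level from the root, left to right within each level.
Level 0: 36
Level 1: 5, 22
Level 2: 35, 7, 11
Level 3: 13, 39, 27, 15
Level 4: 1
Full level-order sequence: 36, 5, 22, 35, 7, 11, 13, 39, 27, 15, 1.

8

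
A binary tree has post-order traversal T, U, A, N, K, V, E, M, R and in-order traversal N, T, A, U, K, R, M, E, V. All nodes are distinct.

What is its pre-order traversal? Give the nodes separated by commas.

The last element of post-order is the root; it splits in-order into left and right subtrees.
Root R: left subtree has 5 nodes {N, T, A, U, K}, right has 3 {M, E, V}.
  Root K: left subtree has 4 nodes {N, T, A, U}, right has 0 { }.
    Root N: left subtree has 0 nodes { }, right has 3 {T, A, U}.
      Root A: left subtree has 1 node {T}, right has 1 {U}.
  Root M: left subtree has 0 nodes { }, right has 2 {E, V}.
    Root E: left subtree has 0 nodes { }, right has 1 {V}.

R, K, N, A, T, U, M, E, V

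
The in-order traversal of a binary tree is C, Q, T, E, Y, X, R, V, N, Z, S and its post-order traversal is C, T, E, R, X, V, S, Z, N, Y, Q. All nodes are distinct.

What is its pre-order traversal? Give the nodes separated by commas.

Q, C, Y, E, T, N, V, X, R, Z, S

The last element of post-order is the root; it splits in-order into left and right subtrees.
Root Q: left subtree has 1 node {C}, right has 9 {T, E, Y, X, R, V, N, Z, S}.
  Root Y: left subtree has 2 nodes {T, E}, right has 6 {X, R, V, N, Z, S}.
    Root E: left subtree has 1 node {T}, right has 0 { }.
    Root N: left subtree has 3 nodes {X, R, V}, right has 2 {Z, S}.
      Root V: left subtree has 2 nodes {X, R}, right has 0 { }.
        Root X: left subtree has 0 nodes { }, right has 1 {R}.
      Root Z: left subtree has 0 nodes { }, right has 1 {S}.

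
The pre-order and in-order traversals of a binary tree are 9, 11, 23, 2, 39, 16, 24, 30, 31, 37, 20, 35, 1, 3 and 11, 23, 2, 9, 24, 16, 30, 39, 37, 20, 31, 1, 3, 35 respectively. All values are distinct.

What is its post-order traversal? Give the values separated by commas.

The first element of pre-order is the root; it splits in-order into left and right subtrees.
Root 9: left subtree has 3 nodes {11, 23, 2}, right has 10 {24, 16, 30, 39, 37, 20, 31, 1, 3, 35}.
  Root 11: left subtree has 0 nodes { }, right has 2 {23, 2}.
    Root 23: left subtree has 0 nodes { }, right has 1 {2}.
  Root 39: left subtree has 3 nodes {24, 16, 30}, right has 6 {37, 20, 31, 1, 3, 35}.
    Root 16: left subtree has 1 node {24}, right has 1 {30}.
    Root 31: left subtree has 2 nodes {37, 20}, right has 3 {1, 3, 35}.
      Root 37: left subtree has 0 nodes { }, right has 1 {20}.
      Root 35: left subtree has 2 nodes {1, 3}, right has 0 { }.
        Root 1: left subtree has 0 nodes { }, right has 1 {3}.

2, 23, 11, 24, 30, 16, 20, 37, 3, 1, 35, 31, 39, 9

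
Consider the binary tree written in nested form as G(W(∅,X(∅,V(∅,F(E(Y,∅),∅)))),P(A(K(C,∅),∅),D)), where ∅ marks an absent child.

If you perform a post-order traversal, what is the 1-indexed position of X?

Post-order visits the left subtree, then the right subtree, then the node.
At G: go left to W.
  At W: no left child.
  At W: go right to X.
    At X: no left child.
    At X: go right to V.
      At V: no left child.
      At V: go right to F.
        At F: go left to E.
          At E: go left to Y.
            Y is a leaf — visit Y.
          At E: no right child.
          Visit E.
        At F: no right child.
        Visit F.
      Visit V.
    Visit X.
  Visit W.
At G: go right to P.
  At P: go left to A.
    At A: go left to K.
      At K: go left to C.
        C is a leaf — visit C.
      At K: no right child.
      Visit K.
    At A: no right child.
    Visit A.
  At P: go right to D.
    D is a leaf — visit D.
  Visit P.
Visit G.
Full post-order sequence: Y, E, F, V, X, W, C, K, A, D, P, G.

5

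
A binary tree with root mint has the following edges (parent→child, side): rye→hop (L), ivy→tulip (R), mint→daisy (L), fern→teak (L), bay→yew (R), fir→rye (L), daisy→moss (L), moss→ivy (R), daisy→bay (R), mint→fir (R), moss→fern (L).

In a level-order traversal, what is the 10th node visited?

hop

Level-order visits nodes level by level from the root, left to right within each level.
Level 0: mint
Level 1: daisy, fir
Level 2: moss, bay, rye
Level 3: fern, ivy, yew, hop
Level 4: teak, tulip
Full level-order sequence: mint, daisy, fir, moss, bay, rye, fern, ivy, yew, hop, teak, tulip.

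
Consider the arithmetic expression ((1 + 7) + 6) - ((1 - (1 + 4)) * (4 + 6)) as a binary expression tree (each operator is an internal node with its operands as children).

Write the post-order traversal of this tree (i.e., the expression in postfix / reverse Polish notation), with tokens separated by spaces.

1 7 + 6 + 1 1 4 + - 4 6 + * -

Post-order on an expression tree gives postfix notation: for each operator, emit left operand, right operand, then the operator.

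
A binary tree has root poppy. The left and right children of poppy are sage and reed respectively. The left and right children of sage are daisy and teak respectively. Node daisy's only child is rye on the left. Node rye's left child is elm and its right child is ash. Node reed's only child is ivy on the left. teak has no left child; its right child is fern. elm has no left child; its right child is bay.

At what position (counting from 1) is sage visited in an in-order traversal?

In-order visits the left subtree, then the node, then the right subtree.
At poppy: go left to sage.
  At sage: go left to daisy.
    At daisy: go left to rye.
      At rye: go left to elm.
        At elm: no left child.
        Visit elm.
        At elm: go right to bay.
          bay is a leaf — visit bay.
      Visit rye.
      At rye: go right to ash.
        ash is a leaf — visit ash.
    Visit daisy.
    At daisy: no right child.
  Visit sage.
  At sage: go right to teak.
    At teak: no left child.
    Visit teak.
    At teak: go right to fern.
      fern is a leaf — visit fern.
Visit poppy.
At poppy: go right to reed.
  At reed: go left to ivy.
    ivy is a leaf — visit ivy.
  Visit reed.
  At reed: no right child.
Full in-order sequence: elm, bay, rye, ash, daisy, sage, teak, fern, poppy, ivy, reed.

6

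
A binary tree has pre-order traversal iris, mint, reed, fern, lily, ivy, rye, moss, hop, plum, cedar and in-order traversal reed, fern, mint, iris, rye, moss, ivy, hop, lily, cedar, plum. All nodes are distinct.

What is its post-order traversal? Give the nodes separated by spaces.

The first element of pre-order is the root; it splits in-order into left and right subtrees.
Root iris: left subtree has 3 nodes {reed, fern, mint}, right has 7 {rye, moss, ivy, hop, lily, cedar, plum}.
  Root mint: left subtree has 2 nodes {reed, fern}, right has 0 { }.
    Root reed: left subtree has 0 nodes { }, right has 1 {fern}.
  Root lily: left subtree has 4 nodes {rye, moss, ivy, hop}, right has 2 {cedar, plum}.
    Root ivy: left subtree has 2 nodes {rye, moss}, right has 1 {hop}.
      Root rye: left subtree has 0 nodes { }, right has 1 {moss}.
    Root plum: left subtree has 1 node {cedar}, right has 0 { }.

fern reed mint moss rye hop ivy cedar plum lily iris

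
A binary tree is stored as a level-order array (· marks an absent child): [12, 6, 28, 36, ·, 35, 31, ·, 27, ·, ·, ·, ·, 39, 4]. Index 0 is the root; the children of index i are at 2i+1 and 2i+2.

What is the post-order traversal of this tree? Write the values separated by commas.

27, 36, 6, 35, 39, 4, 31, 28, 12

Post-order visits the left subtree, then the right subtree, then the node.
At 12: go left to 6.
  At 6: go left to 36.
    At 36: no left child.
    At 36: go right to 27.
      27 is a leaf — visit 27.
    Visit 36.
  At 6: no right child.
  Visit 6.
At 12: go right to 28.
  At 28: go left to 35.
    35 is a leaf — visit 35.
  At 28: go right to 31.
    At 31: go left to 39.
      39 is a leaf — visit 39.
    At 31: go right to 4.
      4 is a leaf — visit 4.
    Visit 31.
  Visit 28.
Visit 12.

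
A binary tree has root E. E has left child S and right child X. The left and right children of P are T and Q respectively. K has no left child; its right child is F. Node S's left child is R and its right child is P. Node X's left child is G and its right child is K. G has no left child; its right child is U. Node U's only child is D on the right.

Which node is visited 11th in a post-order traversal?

X

Post-order visits the left subtree, then the right subtree, then the node.
At E: go left to S.
  At S: go left to R.
    R is a leaf — visit R.
  At S: go right to P.
    At P: go left to T.
      T is a leaf — visit T.
    At P: go right to Q.
      Q is a leaf — visit Q.
    Visit P.
  Visit S.
At E: go right to X.
  At X: go left to G.
    At G: no left child.
    At G: go right to U.
      At U: no left child.
      At U: go right to D.
        D is a leaf — visit D.
      Visit U.
    Visit G.
  At X: go right to K.
    At K: no left child.
    At K: go right to F.
      F is a leaf — visit F.
    Visit K.
  Visit X.
Visit E.
Full post-order sequence: R, T, Q, P, S, D, U, G, F, K, X, E.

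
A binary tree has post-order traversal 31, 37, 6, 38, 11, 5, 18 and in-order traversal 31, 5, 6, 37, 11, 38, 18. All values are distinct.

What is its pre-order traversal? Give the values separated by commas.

The last element of post-order is the root; it splits in-order into left and right subtrees.
Root 18: left subtree has 6 nodes {31, 5, 6, 37, 11, 38}, right has 0 { }.
  Root 5: left subtree has 1 node {31}, right has 4 {6, 37, 11, 38}.
    Root 11: left subtree has 2 nodes {6, 37}, right has 1 {38}.
      Root 6: left subtree has 0 nodes { }, right has 1 {37}.

18, 5, 31, 11, 6, 37, 38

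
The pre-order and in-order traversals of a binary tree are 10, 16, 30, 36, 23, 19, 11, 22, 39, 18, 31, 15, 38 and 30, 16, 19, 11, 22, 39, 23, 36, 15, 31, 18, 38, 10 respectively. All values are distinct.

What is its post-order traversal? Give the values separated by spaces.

The first element of pre-order is the root; it splits in-order into left and right subtrees.
Root 10: left subtree has 12 nodes {30, 16, 19, 11, 22, 39, 23, 36, 15, 31, 18, 38}, right has 0 { }.
  Root 16: left subtree has 1 node {30}, right has 10 {19, 11, 22, 39, 23, 36, 15, 31, 18, 38}.
    Root 36: left subtree has 5 nodes {19, 11, 22, 39, 23}, right has 4 {15, 31, 18, 38}.
      Root 23: left subtree has 4 nodes {19, 11, 22, 39}, right has 0 { }.
        Root 19: left subtree has 0 nodes { }, right has 3 {11, 22, 39}.
          Root 11: left subtree has 0 nodes { }, right has 2 {22, 39}.
            Root 22: left subtree has 0 nodes { }, right has 1 {39}.
      Root 18: left subtree has 2 nodes {15, 31}, right has 1 {38}.
        Root 31: left subtree has 1 node {15}, right has 0 { }.

30 39 22 11 19 23 15 31 38 18 36 16 10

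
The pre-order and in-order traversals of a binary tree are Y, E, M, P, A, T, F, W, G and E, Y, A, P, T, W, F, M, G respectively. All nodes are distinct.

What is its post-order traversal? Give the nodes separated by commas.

E, A, W, F, T, P, G, M, Y

The first element of pre-order is the root; it splits in-order into left and right subtrees.
Root Y: left subtree has 1 node {E}, right has 7 {A, P, T, W, F, M, G}.
  Root M: left subtree has 5 nodes {A, P, T, W, F}, right has 1 {G}.
    Root P: left subtree has 1 node {A}, right has 3 {T, W, F}.
      Root T: left subtree has 0 nodes { }, right has 2 {W, F}.
        Root F: left subtree has 1 node {W}, right has 0 { }.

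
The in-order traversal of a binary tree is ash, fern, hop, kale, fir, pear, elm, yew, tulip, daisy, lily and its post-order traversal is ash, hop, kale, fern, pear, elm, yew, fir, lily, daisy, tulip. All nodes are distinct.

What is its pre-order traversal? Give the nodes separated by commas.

The last element of post-order is the root; it splits in-order into left and right subtrees.
Root tulip: left subtree has 8 nodes {ash, fern, hop, kale, fir, pear, elm, yew}, right has 2 {daisy, lily}.
  Root fir: left subtree has 4 nodes {ash, fern, hop, kale}, right has 3 {pear, elm, yew}.
    Root fern: left subtree has 1 node {ash}, right has 2 {hop, kale}.
      Root kale: left subtree has 1 node {hop}, right has 0 { }.
    Root yew: left subtree has 2 nodes {pear, elm}, right has 0 { }.
      Root elm: left subtree has 1 node {pear}, right has 0 { }.
  Root daisy: left subtree has 0 nodes { }, right has 1 {lily}.

tulip, fir, fern, ash, kale, hop, yew, elm, pear, daisy, lily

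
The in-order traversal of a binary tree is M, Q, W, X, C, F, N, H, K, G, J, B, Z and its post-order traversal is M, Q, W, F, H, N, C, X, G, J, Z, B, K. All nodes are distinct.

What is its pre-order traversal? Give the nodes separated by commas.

The last element of post-order is the root; it splits in-order into left and right subtrees.
Root K: left subtree has 8 nodes {M, Q, W, X, C, F, N, H}, right has 4 {G, J, B, Z}.
  Root X: left subtree has 3 nodes {M, Q, W}, right has 4 {C, F, N, H}.
    Root W: left subtree has 2 nodes {M, Q}, right has 0 { }.
      Root Q: left subtree has 1 node {M}, right has 0 { }.
    Root C: left subtree has 0 nodes { }, right has 3 {F, N, H}.
      Root N: left subtree has 1 node {F}, right has 1 {H}.
  Root B: left subtree has 2 nodes {G, J}, right has 1 {Z}.
    Root J: left subtree has 1 node {G}, right has 0 { }.

K, X, W, Q, M, C, N, F, H, B, J, G, Z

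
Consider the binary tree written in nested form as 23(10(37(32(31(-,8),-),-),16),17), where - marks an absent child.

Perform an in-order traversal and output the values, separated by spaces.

In-order visits the left subtree, then the node, then the right subtree.
At 23: go left to 10.
  At 10: go left to 37.
    At 37: go left to 32.
      At 32: go left to 31.
        At 31: no left child.
        Visit 31.
        At 31: go right to 8.
          8 is a leaf — visit 8.
      Visit 32.
      At 32: no right child.
    Visit 37.
    At 37: no right child.
  Visit 10.
  At 10: go right to 16.
    16 is a leaf — visit 16.
Visit 23.
At 23: go right to 17.
  17 is a leaf — visit 17.

31 8 32 37 10 16 23 17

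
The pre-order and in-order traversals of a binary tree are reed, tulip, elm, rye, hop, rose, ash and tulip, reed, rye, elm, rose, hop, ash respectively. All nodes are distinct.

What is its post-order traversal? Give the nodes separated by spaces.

tulip rye rose ash hop elm reed

The first element of pre-order is the root; it splits in-order into left and right subtrees.
Root reed: left subtree has 1 node {tulip}, right has 5 {rye, elm, rose, hop, ash}.
  Root elm: left subtree has 1 node {rye}, right has 3 {rose, hop, ash}.
    Root hop: left subtree has 1 node {rose}, right has 1 {ash}.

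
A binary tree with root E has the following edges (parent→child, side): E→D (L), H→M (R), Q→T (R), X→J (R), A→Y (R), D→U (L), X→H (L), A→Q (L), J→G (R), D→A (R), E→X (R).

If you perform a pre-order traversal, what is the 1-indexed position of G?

12

Pre-order visits the node, then its left subtree, then its right subtree.
Visit E.
At E: go left to D.
  Visit D.
  At D: go left to U.
    U is a leaf — visit U.
  At D: go right to A.
    Visit A.
    At A: go left to Q.
      Visit Q.
      At Q: no left child.
      At Q: go right to T.
        T is a leaf — visit T.
    At A: go right to Y.
      Y is a leaf — visit Y.
At E: go right to X.
  Visit X.
  At X: go left to H.
    Visit H.
    At H: no left child.
    At H: go right to M.
      M is a leaf — visit M.
  At X: go right to J.
    Visit J.
    At J: no left child.
    At J: go right to G.
      G is a leaf — visit G.
Full pre-order sequence: E, D, U, A, Q, T, Y, X, H, M, J, G.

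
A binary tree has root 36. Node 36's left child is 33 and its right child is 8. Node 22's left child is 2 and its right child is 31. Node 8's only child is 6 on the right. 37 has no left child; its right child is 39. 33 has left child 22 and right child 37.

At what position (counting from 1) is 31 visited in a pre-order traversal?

Pre-order visits the node, then its left subtree, then its right subtree.
Visit 36.
At 36: go left to 33.
  Visit 33.
  At 33: go left to 22.
    Visit 22.
    At 22: go left to 2.
      2 is a leaf — visit 2.
    At 22: go right to 31.
      31 is a leaf — visit 31.
  At 33: go right to 37.
    Visit 37.
    At 37: no left child.
    At 37: go right to 39.
      39 is a leaf — visit 39.
At 36: go right to 8.
  Visit 8.
  At 8: no left child.
  At 8: go right to 6.
    6 is a leaf — visit 6.
Full pre-order sequence: 36, 33, 22, 2, 31, 37, 39, 8, 6.

5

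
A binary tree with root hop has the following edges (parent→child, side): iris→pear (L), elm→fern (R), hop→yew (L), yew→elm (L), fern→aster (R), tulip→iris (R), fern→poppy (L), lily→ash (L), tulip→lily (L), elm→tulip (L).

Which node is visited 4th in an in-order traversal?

In-order visits the left subtree, then the node, then the right subtree.
At hop: go left to yew.
  At yew: go left to elm.
    At elm: go left to tulip.
      At tulip: go left to lily.
        At lily: go left to ash.
          ash is a leaf — visit ash.
        Visit lily.
        At lily: no right child.
      Visit tulip.
      At tulip: go right to iris.
        At iris: go left to pear.
          pear is a leaf — visit pear.
        Visit iris.
        At iris: no right child.
    Visit elm.
    At elm: go right to fern.
      At fern: go left to poppy.
        poppy is a leaf — visit poppy.
      Visit fern.
      At fern: go right to aster.
        aster is a leaf — visit aster.
  Visit yew.
  At yew: no right child.
Visit hop.
At hop: no right child.
Full in-order sequence: ash, lily, tulip, pear, iris, elm, poppy, fern, aster, yew, hop.

pear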